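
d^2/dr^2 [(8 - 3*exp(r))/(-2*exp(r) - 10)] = 23*(5 - exp(r))*exp(r)/(2*(exp(3*r) + 15*exp(2*r) + 75*exp(r) + 125))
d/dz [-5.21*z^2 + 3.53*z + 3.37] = 3.53 - 10.42*z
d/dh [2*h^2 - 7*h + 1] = 4*h - 7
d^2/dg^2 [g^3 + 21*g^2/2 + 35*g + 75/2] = 6*g + 21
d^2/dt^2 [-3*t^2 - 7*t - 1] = -6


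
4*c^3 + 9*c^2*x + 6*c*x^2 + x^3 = (c + x)^2*(4*c + x)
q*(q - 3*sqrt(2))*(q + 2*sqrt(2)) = q^3 - sqrt(2)*q^2 - 12*q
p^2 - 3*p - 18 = (p - 6)*(p + 3)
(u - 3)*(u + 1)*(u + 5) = u^3 + 3*u^2 - 13*u - 15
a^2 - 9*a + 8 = (a - 8)*(a - 1)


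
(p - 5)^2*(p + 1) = p^3 - 9*p^2 + 15*p + 25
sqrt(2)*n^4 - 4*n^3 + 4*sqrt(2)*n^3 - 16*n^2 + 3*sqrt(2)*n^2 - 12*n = n*(n + 3)*(n - 2*sqrt(2))*(sqrt(2)*n + sqrt(2))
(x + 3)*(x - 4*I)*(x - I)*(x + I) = x^4 + 3*x^3 - 4*I*x^3 + x^2 - 12*I*x^2 + 3*x - 4*I*x - 12*I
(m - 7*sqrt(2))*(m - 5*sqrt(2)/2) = m^2 - 19*sqrt(2)*m/2 + 35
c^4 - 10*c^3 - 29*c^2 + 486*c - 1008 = (c - 8)*(c - 6)*(c - 3)*(c + 7)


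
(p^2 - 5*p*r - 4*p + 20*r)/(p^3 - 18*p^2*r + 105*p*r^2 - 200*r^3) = (p - 4)/(p^2 - 13*p*r + 40*r^2)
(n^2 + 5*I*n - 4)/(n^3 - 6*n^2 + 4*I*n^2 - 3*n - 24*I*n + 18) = (n + 4*I)/(n^2 + 3*n*(-2 + I) - 18*I)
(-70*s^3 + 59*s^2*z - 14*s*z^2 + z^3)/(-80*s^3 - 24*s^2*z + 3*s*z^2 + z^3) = (14*s^2 - 9*s*z + z^2)/(16*s^2 + 8*s*z + z^2)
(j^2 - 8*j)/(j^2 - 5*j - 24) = j/(j + 3)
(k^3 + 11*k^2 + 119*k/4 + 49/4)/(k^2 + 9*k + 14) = (k^2 + 4*k + 7/4)/(k + 2)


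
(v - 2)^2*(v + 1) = v^3 - 3*v^2 + 4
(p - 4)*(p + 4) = p^2 - 16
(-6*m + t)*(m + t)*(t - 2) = -6*m^2*t + 12*m^2 - 5*m*t^2 + 10*m*t + t^3 - 2*t^2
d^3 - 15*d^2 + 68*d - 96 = (d - 8)*(d - 4)*(d - 3)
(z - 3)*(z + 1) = z^2 - 2*z - 3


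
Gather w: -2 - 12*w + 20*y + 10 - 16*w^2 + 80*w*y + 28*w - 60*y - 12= -16*w^2 + w*(80*y + 16) - 40*y - 4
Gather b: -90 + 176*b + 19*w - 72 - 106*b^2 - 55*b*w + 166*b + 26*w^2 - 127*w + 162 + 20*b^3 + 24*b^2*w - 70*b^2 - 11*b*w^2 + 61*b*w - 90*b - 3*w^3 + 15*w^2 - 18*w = 20*b^3 + b^2*(24*w - 176) + b*(-11*w^2 + 6*w + 252) - 3*w^3 + 41*w^2 - 126*w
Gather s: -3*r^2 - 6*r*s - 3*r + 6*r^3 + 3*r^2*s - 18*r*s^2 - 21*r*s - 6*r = 6*r^3 - 3*r^2 - 18*r*s^2 - 9*r + s*(3*r^2 - 27*r)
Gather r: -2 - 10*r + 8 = 6 - 10*r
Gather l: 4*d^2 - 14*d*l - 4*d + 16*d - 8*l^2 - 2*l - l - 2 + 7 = 4*d^2 + 12*d - 8*l^2 + l*(-14*d - 3) + 5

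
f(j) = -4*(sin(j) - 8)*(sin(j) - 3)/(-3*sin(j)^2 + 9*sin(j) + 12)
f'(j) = -4*(6*sin(j)*cos(j) - 9*cos(j))*(sin(j) - 8)*(sin(j) - 3)/(-3*sin(j)^2 + 9*sin(j) + 12)^2 - 4*(sin(j) - 8)*cos(j)/(-3*sin(j)^2 + 9*sin(j) + 12) - 4*(sin(j) - 3)*cos(j)/(-3*sin(j)^2 + 9*sin(j) + 12)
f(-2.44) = -25.51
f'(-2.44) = -58.36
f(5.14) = -105.07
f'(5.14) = 491.07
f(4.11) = -52.99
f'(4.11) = -175.60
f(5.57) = -26.20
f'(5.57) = 60.77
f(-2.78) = -13.28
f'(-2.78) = -21.55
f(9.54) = -9.25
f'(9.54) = -12.24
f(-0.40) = -14.15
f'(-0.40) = 23.77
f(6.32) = -7.66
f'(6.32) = 8.99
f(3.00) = -6.80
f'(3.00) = -7.37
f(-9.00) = -14.75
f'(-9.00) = -25.36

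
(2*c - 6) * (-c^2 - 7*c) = -2*c^3 - 8*c^2 + 42*c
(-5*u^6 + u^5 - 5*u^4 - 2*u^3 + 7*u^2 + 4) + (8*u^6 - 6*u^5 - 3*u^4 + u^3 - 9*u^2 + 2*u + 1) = 3*u^6 - 5*u^5 - 8*u^4 - u^3 - 2*u^2 + 2*u + 5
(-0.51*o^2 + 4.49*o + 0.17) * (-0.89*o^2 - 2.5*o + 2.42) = 0.4539*o^4 - 2.7211*o^3 - 12.6105*o^2 + 10.4408*o + 0.4114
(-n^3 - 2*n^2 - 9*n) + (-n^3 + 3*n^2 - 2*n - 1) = -2*n^3 + n^2 - 11*n - 1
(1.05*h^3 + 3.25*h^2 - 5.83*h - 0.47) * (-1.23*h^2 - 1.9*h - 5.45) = -1.2915*h^5 - 5.9925*h^4 - 4.7266*h^3 - 6.0574*h^2 + 32.6665*h + 2.5615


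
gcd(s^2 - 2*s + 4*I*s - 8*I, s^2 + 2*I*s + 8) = s + 4*I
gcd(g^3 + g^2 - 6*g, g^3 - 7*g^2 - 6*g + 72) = g + 3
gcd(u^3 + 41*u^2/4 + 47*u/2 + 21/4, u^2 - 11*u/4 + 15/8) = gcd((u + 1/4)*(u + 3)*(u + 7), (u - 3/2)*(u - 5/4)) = 1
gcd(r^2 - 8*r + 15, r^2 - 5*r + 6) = r - 3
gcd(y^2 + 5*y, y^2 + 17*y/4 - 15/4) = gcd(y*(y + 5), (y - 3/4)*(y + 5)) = y + 5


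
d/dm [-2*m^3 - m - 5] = -6*m^2 - 1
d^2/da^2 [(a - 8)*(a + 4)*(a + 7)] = 6*a + 6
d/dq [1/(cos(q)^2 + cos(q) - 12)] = (2*cos(q) + 1)*sin(q)/(cos(q)^2 + cos(q) - 12)^2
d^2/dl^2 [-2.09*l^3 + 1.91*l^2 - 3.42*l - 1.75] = 3.82 - 12.54*l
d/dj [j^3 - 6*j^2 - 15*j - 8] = 3*j^2 - 12*j - 15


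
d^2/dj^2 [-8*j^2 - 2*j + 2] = -16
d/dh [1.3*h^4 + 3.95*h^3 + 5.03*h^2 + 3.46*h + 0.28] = 5.2*h^3 + 11.85*h^2 + 10.06*h + 3.46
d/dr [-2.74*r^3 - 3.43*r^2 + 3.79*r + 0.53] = -8.22*r^2 - 6.86*r + 3.79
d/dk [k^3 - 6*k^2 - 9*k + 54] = 3*k^2 - 12*k - 9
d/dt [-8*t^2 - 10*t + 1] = -16*t - 10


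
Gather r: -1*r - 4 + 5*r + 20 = 4*r + 16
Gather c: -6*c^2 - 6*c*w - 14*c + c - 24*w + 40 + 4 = -6*c^2 + c*(-6*w - 13) - 24*w + 44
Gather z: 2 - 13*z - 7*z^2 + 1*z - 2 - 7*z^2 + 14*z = -14*z^2 + 2*z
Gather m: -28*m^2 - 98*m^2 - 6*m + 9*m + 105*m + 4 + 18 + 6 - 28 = -126*m^2 + 108*m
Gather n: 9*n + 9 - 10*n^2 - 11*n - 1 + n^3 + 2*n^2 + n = n^3 - 8*n^2 - n + 8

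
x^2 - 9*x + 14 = (x - 7)*(x - 2)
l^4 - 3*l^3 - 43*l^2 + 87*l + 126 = (l - 7)*(l - 3)*(l + 1)*(l + 6)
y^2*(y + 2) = y^3 + 2*y^2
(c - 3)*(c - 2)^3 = c^4 - 9*c^3 + 30*c^2 - 44*c + 24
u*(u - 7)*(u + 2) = u^3 - 5*u^2 - 14*u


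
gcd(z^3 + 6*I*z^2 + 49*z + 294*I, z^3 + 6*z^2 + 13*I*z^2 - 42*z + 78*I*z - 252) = z^2 + 13*I*z - 42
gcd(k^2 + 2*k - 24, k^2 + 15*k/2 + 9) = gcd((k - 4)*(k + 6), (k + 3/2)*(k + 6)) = k + 6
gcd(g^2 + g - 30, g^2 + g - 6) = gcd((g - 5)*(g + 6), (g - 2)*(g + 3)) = 1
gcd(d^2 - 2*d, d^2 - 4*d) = d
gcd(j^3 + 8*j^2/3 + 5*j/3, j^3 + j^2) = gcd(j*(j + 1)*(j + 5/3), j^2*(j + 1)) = j^2 + j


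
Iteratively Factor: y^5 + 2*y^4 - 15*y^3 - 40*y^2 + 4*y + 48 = (y + 2)*(y^4 - 15*y^2 - 10*y + 24) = (y + 2)*(y + 3)*(y^3 - 3*y^2 - 6*y + 8) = (y + 2)^2*(y + 3)*(y^2 - 5*y + 4) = (y - 4)*(y + 2)^2*(y + 3)*(y - 1)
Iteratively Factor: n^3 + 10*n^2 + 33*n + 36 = (n + 3)*(n^2 + 7*n + 12) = (n + 3)*(n + 4)*(n + 3)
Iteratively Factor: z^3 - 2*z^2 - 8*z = (z)*(z^2 - 2*z - 8) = z*(z - 4)*(z + 2)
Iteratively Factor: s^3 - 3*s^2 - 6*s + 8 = (s - 1)*(s^2 - 2*s - 8) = (s - 1)*(s + 2)*(s - 4)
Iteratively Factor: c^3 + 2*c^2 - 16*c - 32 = (c + 4)*(c^2 - 2*c - 8) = (c + 2)*(c + 4)*(c - 4)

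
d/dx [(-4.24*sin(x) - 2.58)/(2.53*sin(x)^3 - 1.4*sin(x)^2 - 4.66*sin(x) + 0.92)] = (21.4544*sin(x)^3 + 13.6462*sin(x)^2 - 7.224*sin(x) - 15.9236)*cos(x)/(6.4009*sin(x)^6 - 7.084*sin(x)^5 - 21.6196*sin(x)^4 + 17.7032*sin(x)^3 + 19.1396*sin(x)^2 - 8.5744*sin(x) + 0.8464)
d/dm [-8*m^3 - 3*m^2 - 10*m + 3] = -24*m^2 - 6*m - 10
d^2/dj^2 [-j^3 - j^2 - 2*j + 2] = -6*j - 2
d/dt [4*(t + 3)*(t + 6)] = 8*t + 36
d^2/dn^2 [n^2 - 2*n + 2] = 2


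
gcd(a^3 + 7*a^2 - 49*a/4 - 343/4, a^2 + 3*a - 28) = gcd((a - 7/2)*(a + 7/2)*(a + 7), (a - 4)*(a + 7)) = a + 7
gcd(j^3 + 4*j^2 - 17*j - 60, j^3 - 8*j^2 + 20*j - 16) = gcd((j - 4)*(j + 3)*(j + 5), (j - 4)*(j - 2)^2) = j - 4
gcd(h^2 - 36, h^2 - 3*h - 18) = h - 6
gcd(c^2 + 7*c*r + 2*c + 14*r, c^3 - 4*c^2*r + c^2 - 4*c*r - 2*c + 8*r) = c + 2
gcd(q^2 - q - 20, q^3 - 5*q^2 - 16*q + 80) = q^2 - q - 20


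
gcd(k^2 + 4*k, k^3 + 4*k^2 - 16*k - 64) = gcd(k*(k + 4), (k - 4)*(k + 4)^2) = k + 4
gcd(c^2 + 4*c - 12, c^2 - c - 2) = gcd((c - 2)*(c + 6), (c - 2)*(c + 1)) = c - 2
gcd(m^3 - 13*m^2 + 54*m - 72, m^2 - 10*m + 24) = m^2 - 10*m + 24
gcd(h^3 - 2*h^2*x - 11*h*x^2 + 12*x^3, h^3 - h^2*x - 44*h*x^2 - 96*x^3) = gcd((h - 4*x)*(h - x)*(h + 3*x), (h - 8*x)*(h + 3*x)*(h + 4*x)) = h + 3*x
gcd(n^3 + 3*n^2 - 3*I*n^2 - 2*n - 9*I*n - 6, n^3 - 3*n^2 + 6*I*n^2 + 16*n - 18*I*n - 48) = n - 2*I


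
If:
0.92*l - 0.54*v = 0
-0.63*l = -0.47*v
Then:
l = 0.00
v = 0.00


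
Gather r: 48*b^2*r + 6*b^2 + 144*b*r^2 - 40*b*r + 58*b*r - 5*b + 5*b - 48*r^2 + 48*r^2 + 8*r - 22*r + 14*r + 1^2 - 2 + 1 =6*b^2 + 144*b*r^2 + r*(48*b^2 + 18*b)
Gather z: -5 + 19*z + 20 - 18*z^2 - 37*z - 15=-18*z^2 - 18*z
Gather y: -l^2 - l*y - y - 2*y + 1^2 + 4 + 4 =-l^2 + y*(-l - 3) + 9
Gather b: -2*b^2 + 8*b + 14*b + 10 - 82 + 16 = -2*b^2 + 22*b - 56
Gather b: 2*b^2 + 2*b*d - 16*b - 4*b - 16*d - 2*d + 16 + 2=2*b^2 + b*(2*d - 20) - 18*d + 18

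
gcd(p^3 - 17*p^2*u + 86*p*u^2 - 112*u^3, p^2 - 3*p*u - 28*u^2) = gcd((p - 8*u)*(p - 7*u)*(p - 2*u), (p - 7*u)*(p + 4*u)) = p - 7*u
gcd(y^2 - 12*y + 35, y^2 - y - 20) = y - 5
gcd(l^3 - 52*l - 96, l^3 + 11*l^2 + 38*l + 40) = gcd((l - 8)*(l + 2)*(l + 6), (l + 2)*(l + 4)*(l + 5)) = l + 2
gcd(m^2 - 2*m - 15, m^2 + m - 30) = m - 5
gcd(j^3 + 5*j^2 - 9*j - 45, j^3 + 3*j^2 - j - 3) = j + 3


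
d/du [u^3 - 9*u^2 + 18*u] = 3*u^2 - 18*u + 18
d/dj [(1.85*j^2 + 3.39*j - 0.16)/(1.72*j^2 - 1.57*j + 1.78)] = (-8.7353*j^2 + 7.1364*j + 5.783)/(2.9584*j^4 - 5.4008*j^3 + 8.5881*j^2 - 5.5892*j + 3.1684)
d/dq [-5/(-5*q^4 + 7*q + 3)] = 5*(7 - 20*q^3)/(-5*q^4 + 7*q + 3)^2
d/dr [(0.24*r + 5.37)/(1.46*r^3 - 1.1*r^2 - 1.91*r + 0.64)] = (-0.7008*r^3 - 23.2566*r^2 + 11.814*r + 10.4103)/(2.1316*r^6 - 3.212*r^5 - 4.3672*r^4 + 6.0708*r^3 + 2.2401*r^2 - 2.4448*r + 0.4096)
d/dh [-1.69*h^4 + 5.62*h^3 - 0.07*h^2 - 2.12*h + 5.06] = -6.76*h^3 + 16.86*h^2 - 0.14*h - 2.12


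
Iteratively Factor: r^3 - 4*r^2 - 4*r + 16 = (r - 2)*(r^2 - 2*r - 8) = (r - 4)*(r - 2)*(r + 2)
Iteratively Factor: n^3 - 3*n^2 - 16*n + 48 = (n + 4)*(n^2 - 7*n + 12) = (n - 3)*(n + 4)*(n - 4)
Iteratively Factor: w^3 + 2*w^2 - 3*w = (w - 1)*(w^2 + 3*w) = (w - 1)*(w + 3)*(w)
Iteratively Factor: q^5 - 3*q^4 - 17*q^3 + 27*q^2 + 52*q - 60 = (q + 2)*(q^4 - 5*q^3 - 7*q^2 + 41*q - 30) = (q - 2)*(q + 2)*(q^3 - 3*q^2 - 13*q + 15) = (q - 5)*(q - 2)*(q + 2)*(q^2 + 2*q - 3) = (q - 5)*(q - 2)*(q - 1)*(q + 2)*(q + 3)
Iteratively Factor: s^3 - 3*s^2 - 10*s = (s + 2)*(s^2 - 5*s) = (s - 5)*(s + 2)*(s)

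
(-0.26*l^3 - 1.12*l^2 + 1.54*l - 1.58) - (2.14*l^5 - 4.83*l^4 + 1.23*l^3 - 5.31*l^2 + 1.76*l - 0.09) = -2.14*l^5 + 4.83*l^4 - 1.49*l^3 + 4.19*l^2 - 0.22*l - 1.49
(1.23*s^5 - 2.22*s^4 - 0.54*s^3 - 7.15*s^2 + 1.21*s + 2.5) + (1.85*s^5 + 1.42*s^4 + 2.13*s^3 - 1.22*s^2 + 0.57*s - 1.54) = 3.08*s^5 - 0.8*s^4 + 1.59*s^3 - 8.37*s^2 + 1.78*s + 0.96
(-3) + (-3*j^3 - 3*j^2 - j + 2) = -3*j^3 - 3*j^2 - j - 1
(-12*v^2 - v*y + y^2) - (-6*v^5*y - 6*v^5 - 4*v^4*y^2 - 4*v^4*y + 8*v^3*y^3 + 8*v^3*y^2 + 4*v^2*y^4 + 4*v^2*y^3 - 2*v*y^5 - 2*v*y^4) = 6*v^5*y + 6*v^5 + 4*v^4*y^2 + 4*v^4*y - 8*v^3*y^3 - 8*v^3*y^2 - 4*v^2*y^4 - 4*v^2*y^3 - 12*v^2 + 2*v*y^5 + 2*v*y^4 - v*y + y^2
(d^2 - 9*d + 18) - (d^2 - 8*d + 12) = 6 - d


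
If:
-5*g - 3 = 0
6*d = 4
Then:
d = 2/3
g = -3/5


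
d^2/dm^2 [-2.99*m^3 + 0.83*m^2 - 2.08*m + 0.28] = 1.66 - 17.94*m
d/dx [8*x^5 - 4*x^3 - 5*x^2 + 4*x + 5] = 40*x^4 - 12*x^2 - 10*x + 4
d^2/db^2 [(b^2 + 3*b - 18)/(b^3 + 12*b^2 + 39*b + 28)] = 2*(b^6 + 9*b^5 - 117*b^4 - 2077*b^3 - 11394*b^2 - 26784*b - 23822)/(b^9 + 36*b^8 + 549*b^7 + 4620*b^6 + 23427*b^5 + 73404*b^4 + 140295*b^3 + 155988*b^2 + 91728*b + 21952)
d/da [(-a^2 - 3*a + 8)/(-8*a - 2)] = (4*a^2 + 2*a + 35)/(2*(16*a^2 + 8*a + 1))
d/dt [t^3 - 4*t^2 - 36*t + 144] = 3*t^2 - 8*t - 36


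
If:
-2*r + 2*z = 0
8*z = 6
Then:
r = 3/4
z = 3/4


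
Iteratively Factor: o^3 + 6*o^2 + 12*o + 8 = (o + 2)*(o^2 + 4*o + 4) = (o + 2)^2*(o + 2)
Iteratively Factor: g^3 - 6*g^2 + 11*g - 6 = (g - 1)*(g^2 - 5*g + 6) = (g - 2)*(g - 1)*(g - 3)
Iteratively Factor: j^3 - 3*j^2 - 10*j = (j - 5)*(j^2 + 2*j) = j*(j - 5)*(j + 2)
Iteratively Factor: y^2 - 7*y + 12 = (y - 4)*(y - 3)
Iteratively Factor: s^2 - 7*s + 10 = (s - 5)*(s - 2)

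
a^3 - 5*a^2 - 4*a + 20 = (a - 5)*(a - 2)*(a + 2)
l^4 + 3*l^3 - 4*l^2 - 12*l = l*(l - 2)*(l + 2)*(l + 3)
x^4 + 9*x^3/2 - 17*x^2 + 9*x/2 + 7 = (x - 2)*(x - 1)*(x + 1/2)*(x + 7)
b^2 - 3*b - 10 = (b - 5)*(b + 2)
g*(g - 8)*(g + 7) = g^3 - g^2 - 56*g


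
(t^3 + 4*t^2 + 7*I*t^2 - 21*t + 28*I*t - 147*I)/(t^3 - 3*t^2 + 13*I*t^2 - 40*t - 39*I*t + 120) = (t^2 + 7*t*(1 + I) + 49*I)/(t^2 + 13*I*t - 40)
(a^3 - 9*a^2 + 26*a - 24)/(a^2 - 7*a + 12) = a - 2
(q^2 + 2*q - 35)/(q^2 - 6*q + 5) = (q + 7)/(q - 1)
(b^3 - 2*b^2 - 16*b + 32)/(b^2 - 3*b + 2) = (b^2 - 16)/(b - 1)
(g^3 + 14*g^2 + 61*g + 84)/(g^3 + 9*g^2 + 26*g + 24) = (g + 7)/(g + 2)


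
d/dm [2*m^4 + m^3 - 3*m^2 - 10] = m*(8*m^2 + 3*m - 6)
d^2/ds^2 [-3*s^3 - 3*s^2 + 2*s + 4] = -18*s - 6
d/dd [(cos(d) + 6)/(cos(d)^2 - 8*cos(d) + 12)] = (cos(d)^2 + 12*cos(d) - 60)*sin(d)/(cos(d)^2 - 8*cos(d) + 12)^2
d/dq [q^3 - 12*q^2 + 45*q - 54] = 3*q^2 - 24*q + 45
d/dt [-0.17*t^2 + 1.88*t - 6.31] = 1.88 - 0.34*t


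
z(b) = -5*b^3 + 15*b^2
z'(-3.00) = -225.00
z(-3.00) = 270.00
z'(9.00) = -945.00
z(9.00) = -2430.00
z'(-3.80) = -330.60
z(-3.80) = 490.96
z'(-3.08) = -234.70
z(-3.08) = 288.39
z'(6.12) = -378.22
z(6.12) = -584.29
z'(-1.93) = -113.77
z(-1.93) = 91.82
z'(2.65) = -25.84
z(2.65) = 12.29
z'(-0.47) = -17.41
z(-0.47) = 3.83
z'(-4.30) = -406.35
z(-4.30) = 674.88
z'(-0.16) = -5.18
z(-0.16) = 0.40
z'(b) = -15*b^2 + 30*b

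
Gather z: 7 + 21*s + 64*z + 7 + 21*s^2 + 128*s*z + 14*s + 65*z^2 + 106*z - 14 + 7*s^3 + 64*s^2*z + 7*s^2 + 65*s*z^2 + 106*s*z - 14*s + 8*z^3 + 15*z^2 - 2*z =7*s^3 + 28*s^2 + 21*s + 8*z^3 + z^2*(65*s + 80) + z*(64*s^2 + 234*s + 168)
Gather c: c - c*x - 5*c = c*(-x - 4)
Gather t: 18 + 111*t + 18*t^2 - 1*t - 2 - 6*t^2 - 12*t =12*t^2 + 98*t + 16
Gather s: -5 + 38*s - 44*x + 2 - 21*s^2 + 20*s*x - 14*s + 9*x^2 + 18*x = -21*s^2 + s*(20*x + 24) + 9*x^2 - 26*x - 3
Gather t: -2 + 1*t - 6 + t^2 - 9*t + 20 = t^2 - 8*t + 12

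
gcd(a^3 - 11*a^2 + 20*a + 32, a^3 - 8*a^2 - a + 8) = a^2 - 7*a - 8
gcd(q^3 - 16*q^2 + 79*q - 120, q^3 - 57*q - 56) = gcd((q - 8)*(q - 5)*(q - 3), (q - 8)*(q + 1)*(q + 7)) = q - 8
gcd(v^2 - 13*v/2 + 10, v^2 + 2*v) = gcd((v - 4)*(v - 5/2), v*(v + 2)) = 1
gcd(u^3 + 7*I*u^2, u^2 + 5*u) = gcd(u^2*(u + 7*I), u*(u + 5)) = u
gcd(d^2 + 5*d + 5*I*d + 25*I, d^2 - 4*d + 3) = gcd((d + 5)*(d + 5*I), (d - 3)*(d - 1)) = 1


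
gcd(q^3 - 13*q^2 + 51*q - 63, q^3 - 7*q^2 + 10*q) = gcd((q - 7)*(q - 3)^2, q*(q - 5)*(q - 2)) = 1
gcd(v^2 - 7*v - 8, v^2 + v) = v + 1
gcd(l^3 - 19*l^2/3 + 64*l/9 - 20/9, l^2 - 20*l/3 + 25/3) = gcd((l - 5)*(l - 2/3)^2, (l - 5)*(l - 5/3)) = l - 5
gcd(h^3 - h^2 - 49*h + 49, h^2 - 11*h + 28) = h - 7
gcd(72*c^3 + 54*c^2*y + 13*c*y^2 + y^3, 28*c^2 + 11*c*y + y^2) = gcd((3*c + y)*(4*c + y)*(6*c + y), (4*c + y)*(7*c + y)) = 4*c + y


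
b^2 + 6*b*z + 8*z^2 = (b + 2*z)*(b + 4*z)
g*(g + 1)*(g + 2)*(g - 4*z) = g^4 - 4*g^3*z + 3*g^3 - 12*g^2*z + 2*g^2 - 8*g*z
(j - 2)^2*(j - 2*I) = j^3 - 4*j^2 - 2*I*j^2 + 4*j + 8*I*j - 8*I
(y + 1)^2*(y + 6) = y^3 + 8*y^2 + 13*y + 6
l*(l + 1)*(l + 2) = l^3 + 3*l^2 + 2*l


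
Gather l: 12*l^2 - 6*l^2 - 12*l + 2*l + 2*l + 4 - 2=6*l^2 - 8*l + 2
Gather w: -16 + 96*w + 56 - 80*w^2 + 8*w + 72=-80*w^2 + 104*w + 112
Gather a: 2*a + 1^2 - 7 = 2*a - 6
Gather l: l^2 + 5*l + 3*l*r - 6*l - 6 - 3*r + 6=l^2 + l*(3*r - 1) - 3*r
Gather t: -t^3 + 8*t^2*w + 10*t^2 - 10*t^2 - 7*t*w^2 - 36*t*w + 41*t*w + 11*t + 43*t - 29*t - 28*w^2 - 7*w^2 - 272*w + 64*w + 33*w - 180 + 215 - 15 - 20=-t^3 + 8*t^2*w + t*(-7*w^2 + 5*w + 25) - 35*w^2 - 175*w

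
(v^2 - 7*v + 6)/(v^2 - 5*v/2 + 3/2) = 2*(v - 6)/(2*v - 3)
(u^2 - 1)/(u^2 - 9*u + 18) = (u^2 - 1)/(u^2 - 9*u + 18)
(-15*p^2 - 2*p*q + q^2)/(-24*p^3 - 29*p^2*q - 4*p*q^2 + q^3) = (5*p - q)/(8*p^2 + 7*p*q - q^2)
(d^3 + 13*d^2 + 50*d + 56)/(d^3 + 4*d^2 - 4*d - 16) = (d + 7)/(d - 2)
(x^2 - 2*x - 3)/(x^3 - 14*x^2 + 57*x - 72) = (x + 1)/(x^2 - 11*x + 24)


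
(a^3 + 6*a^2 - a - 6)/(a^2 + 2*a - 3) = (a^2 + 7*a + 6)/(a + 3)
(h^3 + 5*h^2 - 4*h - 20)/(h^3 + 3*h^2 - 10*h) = (h + 2)/h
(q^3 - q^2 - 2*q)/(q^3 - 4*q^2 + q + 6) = q/(q - 3)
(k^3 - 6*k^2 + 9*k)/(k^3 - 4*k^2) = (k^2 - 6*k + 9)/(k*(k - 4))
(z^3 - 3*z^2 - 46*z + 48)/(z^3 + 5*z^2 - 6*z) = (z - 8)/z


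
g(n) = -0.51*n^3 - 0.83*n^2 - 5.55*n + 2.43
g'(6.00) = -70.59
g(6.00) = -170.91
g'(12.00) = -245.79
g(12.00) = -1064.97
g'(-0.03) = -5.50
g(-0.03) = 2.60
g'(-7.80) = -85.69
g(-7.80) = 237.24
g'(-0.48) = -5.11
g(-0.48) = 4.96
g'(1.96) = -14.68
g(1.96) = -15.48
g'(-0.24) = -5.24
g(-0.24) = 3.72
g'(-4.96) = -34.96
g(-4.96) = 71.77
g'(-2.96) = -14.04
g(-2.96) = 24.81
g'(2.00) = -14.99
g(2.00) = -16.07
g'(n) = -1.53*n^2 - 1.66*n - 5.55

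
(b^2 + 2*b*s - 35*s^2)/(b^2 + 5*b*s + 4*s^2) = (b^2 + 2*b*s - 35*s^2)/(b^2 + 5*b*s + 4*s^2)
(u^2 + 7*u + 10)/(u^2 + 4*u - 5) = (u + 2)/(u - 1)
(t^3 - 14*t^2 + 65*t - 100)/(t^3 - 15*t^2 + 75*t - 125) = (t - 4)/(t - 5)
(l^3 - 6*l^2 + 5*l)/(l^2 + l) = (l^2 - 6*l + 5)/(l + 1)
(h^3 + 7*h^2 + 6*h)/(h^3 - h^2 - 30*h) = (h^2 + 7*h + 6)/(h^2 - h - 30)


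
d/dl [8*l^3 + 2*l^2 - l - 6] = 24*l^2 + 4*l - 1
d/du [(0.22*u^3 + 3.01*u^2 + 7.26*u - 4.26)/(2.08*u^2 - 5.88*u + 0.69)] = (0.4576*u^4 - 2.5872*u^3 - 32.3442*u^2 + 21.8754*u - 20.0394)/(4.3264*u^4 - 24.4608*u^3 + 37.4448*u^2 - 8.1144*u + 0.4761)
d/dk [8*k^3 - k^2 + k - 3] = 24*k^2 - 2*k + 1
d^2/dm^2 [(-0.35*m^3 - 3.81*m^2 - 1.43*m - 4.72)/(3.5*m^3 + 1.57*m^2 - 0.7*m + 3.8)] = (-89.4984999999998*m^6 - 110.25*m^5 - 741.1341*m^4 + 275.841806*m^3 + 369.774792*m^2 + 428.64396*m - 65.94696)/(42.875*m^9 + 57.6975*m^8 + 0.156450000000003*m^7 + 120.440893*m^6 + 125.25471*m^5 - 25.45224*m^4 + 126.2198*m^3 + 73.5984*m^2 - 30.324*m + 54.872)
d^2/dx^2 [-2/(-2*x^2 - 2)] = 2*(3*x^2 - 1)/(x^2 + 1)^3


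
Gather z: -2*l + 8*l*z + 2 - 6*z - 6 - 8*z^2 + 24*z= -2*l - 8*z^2 + z*(8*l + 18) - 4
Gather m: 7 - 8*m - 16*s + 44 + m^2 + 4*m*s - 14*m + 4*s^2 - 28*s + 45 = m^2 + m*(4*s - 22) + 4*s^2 - 44*s + 96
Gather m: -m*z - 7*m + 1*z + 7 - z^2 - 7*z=m*(-z - 7) - z^2 - 6*z + 7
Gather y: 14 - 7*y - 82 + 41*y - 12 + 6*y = 40*y - 80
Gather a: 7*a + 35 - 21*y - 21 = 7*a - 21*y + 14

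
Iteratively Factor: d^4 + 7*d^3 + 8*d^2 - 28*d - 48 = (d + 2)*(d^3 + 5*d^2 - 2*d - 24) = (d - 2)*(d + 2)*(d^2 + 7*d + 12) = (d - 2)*(d + 2)*(d + 4)*(d + 3)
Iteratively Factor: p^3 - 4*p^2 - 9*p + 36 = (p - 3)*(p^2 - p - 12) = (p - 4)*(p - 3)*(p + 3)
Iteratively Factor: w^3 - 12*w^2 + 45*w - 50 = (w - 2)*(w^2 - 10*w + 25) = (w - 5)*(w - 2)*(w - 5)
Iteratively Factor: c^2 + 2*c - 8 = (c + 4)*(c - 2)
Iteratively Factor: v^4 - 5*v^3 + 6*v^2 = (v)*(v^3 - 5*v^2 + 6*v) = v*(v - 2)*(v^2 - 3*v) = v*(v - 3)*(v - 2)*(v)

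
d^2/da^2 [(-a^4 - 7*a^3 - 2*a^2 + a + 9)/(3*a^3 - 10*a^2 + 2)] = 2*(-328*a^6 + 45*a^5 + 708*a^4 - 2116*a^3 + 2520*a^2 - 186*a + 172)/(27*a^9 - 270*a^8 + 900*a^7 - 946*a^6 - 360*a^5 + 600*a^4 + 36*a^3 - 120*a^2 + 8)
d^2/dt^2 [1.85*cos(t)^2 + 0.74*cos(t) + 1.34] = -0.74*cos(t) - 3.7*cos(2*t)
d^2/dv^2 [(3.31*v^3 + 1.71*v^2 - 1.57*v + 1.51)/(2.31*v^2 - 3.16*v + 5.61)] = (-11.475292*v^3 - 436.685436*v^2 + 680.976252*v + 42.989948)/(12.326391*v^6 - 50.586228*v^5 + 159.006771*v^4 - 277.259032*v^3 + 386.159301*v^2 - 298.355508*v + 176.558481)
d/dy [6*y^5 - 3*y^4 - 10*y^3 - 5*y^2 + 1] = 2*y*(15*y^3 - 6*y^2 - 15*y - 5)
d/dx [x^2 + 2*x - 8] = 2*x + 2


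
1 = 1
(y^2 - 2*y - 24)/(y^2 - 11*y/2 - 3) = 2*(y + 4)/(2*y + 1)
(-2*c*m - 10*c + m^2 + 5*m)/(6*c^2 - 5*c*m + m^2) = (-m - 5)/(3*c - m)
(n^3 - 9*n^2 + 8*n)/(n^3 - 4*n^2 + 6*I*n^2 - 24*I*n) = (n^2 - 9*n + 8)/(n^2 + n*(-4 + 6*I) - 24*I)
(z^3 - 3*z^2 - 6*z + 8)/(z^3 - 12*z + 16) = (z^3 - 3*z^2 - 6*z + 8)/(z^3 - 12*z + 16)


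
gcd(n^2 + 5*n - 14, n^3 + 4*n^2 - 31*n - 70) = n + 7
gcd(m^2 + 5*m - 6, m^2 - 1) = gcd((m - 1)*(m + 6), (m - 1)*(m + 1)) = m - 1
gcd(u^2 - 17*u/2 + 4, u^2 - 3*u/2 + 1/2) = u - 1/2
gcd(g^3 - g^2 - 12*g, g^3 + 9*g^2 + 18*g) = g^2 + 3*g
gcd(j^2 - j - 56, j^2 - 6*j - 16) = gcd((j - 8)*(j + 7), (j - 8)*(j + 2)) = j - 8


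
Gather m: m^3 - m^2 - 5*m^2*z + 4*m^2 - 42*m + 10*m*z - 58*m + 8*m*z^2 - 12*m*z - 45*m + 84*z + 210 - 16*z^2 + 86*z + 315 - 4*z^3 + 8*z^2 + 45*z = m^3 + m^2*(3 - 5*z) + m*(8*z^2 - 2*z - 145) - 4*z^3 - 8*z^2 + 215*z + 525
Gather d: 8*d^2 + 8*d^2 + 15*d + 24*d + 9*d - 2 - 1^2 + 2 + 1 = 16*d^2 + 48*d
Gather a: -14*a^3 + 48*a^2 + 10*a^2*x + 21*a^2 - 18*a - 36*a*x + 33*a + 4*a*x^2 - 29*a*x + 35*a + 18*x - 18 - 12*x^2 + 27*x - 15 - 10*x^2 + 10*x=-14*a^3 + a^2*(10*x + 69) + a*(4*x^2 - 65*x + 50) - 22*x^2 + 55*x - 33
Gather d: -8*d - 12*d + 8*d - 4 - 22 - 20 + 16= -12*d - 30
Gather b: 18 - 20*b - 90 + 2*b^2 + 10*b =2*b^2 - 10*b - 72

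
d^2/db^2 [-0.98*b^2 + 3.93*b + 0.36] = -1.96000000000000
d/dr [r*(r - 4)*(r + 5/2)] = 3*r^2 - 3*r - 10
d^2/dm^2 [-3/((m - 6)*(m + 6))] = 18*(-m^2 - 12)/(m^6 - 108*m^4 + 3888*m^2 - 46656)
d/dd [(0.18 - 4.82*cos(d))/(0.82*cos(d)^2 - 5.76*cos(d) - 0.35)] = (-3.9524*cos(d)^2 + 0.295200000000001*cos(d) - 2.7238)*sin(d)/(0.6724*cos(d)^4 - 9.4464*cos(d)^3 + 32.6036*cos(d)^2 + 4.032*cos(d) + 0.1225)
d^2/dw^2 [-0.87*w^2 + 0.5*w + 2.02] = -1.74000000000000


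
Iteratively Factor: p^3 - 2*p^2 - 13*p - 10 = (p + 1)*(p^2 - 3*p - 10) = (p + 1)*(p + 2)*(p - 5)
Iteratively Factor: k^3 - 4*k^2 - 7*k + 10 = (k + 2)*(k^2 - 6*k + 5) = (k - 5)*(k + 2)*(k - 1)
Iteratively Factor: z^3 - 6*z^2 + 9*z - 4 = (z - 1)*(z^2 - 5*z + 4) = (z - 1)^2*(z - 4)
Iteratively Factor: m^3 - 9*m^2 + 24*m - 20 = (m - 5)*(m^2 - 4*m + 4) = (m - 5)*(m - 2)*(m - 2)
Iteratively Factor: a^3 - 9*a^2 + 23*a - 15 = (a - 3)*(a^2 - 6*a + 5) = (a - 3)*(a - 1)*(a - 5)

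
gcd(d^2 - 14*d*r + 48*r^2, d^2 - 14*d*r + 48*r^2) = d^2 - 14*d*r + 48*r^2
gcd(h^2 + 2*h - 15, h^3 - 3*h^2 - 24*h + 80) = h + 5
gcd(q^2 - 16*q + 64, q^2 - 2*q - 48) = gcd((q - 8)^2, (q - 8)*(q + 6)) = q - 8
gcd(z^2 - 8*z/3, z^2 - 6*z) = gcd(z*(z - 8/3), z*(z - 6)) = z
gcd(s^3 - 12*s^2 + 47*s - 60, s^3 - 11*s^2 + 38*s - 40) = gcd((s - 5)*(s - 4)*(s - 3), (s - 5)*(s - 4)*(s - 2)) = s^2 - 9*s + 20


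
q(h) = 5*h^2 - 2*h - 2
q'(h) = 10*h - 2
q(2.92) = 34.79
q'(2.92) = 27.20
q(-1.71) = 16.04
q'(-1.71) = -19.10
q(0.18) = -2.20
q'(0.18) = -0.20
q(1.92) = 12.59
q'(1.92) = 17.20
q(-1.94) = 20.70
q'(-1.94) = -21.40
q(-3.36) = 61.17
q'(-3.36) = -35.60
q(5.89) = 159.68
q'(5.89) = 56.90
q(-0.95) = 4.41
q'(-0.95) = -11.50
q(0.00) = -2.00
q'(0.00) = -2.00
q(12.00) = 694.00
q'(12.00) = 118.00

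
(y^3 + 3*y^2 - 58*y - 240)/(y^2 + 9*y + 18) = (y^2 - 3*y - 40)/(y + 3)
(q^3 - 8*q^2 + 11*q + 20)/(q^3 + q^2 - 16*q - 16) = (q - 5)/(q + 4)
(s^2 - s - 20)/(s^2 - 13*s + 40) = (s + 4)/(s - 8)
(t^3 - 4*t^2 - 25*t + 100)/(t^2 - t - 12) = (t^2 - 25)/(t + 3)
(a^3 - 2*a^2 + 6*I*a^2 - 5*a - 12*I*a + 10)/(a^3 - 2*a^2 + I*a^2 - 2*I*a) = (a + 5*I)/a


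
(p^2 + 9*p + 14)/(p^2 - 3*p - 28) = (p^2 + 9*p + 14)/(p^2 - 3*p - 28)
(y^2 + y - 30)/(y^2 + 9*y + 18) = (y - 5)/(y + 3)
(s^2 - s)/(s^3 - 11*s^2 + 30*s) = (s - 1)/(s^2 - 11*s + 30)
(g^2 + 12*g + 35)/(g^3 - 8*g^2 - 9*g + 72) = (g^2 + 12*g + 35)/(g^3 - 8*g^2 - 9*g + 72)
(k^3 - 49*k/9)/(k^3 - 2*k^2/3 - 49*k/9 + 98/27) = 3*k/(3*k - 2)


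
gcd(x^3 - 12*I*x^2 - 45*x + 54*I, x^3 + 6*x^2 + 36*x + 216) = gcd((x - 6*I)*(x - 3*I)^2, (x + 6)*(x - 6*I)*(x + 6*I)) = x - 6*I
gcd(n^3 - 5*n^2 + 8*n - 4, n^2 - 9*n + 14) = n - 2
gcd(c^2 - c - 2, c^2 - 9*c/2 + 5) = c - 2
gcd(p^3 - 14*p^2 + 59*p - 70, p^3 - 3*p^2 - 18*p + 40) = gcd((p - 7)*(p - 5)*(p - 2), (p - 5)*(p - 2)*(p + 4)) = p^2 - 7*p + 10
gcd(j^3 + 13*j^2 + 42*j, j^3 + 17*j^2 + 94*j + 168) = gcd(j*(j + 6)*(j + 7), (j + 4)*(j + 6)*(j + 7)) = j^2 + 13*j + 42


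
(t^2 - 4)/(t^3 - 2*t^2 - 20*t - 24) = (t - 2)/(t^2 - 4*t - 12)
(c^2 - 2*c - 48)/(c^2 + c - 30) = (c - 8)/(c - 5)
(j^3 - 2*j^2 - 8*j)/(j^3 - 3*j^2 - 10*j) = (j - 4)/(j - 5)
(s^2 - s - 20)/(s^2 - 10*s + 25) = (s + 4)/(s - 5)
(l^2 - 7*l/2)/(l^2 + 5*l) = (l - 7/2)/(l + 5)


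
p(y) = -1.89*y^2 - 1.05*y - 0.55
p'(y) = -3.78*y - 1.05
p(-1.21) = -2.05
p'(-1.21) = 3.52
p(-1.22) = -2.08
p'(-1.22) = 3.56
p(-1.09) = -1.65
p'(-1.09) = 3.07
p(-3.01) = -14.51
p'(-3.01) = 10.33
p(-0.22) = -0.41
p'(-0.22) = -0.22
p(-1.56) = -3.51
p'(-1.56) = 4.85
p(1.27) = -4.93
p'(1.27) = -5.85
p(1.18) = -4.42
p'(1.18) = -5.51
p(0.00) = -0.55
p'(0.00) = -1.05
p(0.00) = -0.55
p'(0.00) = -1.05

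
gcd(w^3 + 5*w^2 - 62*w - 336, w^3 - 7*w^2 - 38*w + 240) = w^2 - 2*w - 48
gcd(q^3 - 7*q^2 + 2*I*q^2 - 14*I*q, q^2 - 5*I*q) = q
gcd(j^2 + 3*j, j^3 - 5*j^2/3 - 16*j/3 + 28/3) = 1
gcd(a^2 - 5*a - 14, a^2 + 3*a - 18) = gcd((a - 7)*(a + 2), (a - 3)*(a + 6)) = 1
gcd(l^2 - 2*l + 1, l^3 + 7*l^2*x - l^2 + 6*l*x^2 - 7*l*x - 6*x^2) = l - 1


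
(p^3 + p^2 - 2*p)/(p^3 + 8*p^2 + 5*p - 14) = p/(p + 7)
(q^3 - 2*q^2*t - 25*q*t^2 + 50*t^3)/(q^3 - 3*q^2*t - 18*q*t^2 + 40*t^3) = (q + 5*t)/(q + 4*t)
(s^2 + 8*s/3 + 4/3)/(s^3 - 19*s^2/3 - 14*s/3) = (s + 2)/(s*(s - 7))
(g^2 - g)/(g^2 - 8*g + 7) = g/(g - 7)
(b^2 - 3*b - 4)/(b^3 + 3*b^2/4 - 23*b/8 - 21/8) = 8*(b - 4)/(8*b^2 - 2*b - 21)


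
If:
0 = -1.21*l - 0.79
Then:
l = -0.65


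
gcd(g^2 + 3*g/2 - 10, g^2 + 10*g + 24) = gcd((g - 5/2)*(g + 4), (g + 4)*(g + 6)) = g + 4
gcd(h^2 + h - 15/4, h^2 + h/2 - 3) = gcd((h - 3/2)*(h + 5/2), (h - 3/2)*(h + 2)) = h - 3/2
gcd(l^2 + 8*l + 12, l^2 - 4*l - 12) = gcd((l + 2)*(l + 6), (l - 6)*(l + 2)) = l + 2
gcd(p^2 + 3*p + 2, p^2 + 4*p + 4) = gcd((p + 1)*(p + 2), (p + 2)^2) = p + 2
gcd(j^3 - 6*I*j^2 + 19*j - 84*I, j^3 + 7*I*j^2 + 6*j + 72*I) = j^2 + I*j + 12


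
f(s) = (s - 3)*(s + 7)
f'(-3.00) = -2.00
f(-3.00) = -24.00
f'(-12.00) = -20.00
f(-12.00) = 75.00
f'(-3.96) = -3.92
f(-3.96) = -21.16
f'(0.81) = 5.62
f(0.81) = -17.10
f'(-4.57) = -5.14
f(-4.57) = -18.40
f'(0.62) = 5.24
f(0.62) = -18.14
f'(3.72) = 11.44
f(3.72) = 7.72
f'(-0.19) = 3.62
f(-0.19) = -21.72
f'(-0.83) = 2.34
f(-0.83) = -23.63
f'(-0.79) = 2.42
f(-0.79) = -23.54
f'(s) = 2*s + 4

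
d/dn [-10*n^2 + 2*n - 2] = 2 - 20*n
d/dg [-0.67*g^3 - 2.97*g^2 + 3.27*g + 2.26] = -2.01*g^2 - 5.94*g + 3.27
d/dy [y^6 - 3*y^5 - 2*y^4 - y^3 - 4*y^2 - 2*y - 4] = 6*y^5 - 15*y^4 - 8*y^3 - 3*y^2 - 8*y - 2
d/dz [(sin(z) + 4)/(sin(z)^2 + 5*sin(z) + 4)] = -cos(z)/(sin(z) + 1)^2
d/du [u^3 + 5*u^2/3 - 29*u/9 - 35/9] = 3*u^2 + 10*u/3 - 29/9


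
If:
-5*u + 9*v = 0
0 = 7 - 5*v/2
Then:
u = 126/25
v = 14/5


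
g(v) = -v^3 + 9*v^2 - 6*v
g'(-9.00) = -411.00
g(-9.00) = 1512.00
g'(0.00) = -6.00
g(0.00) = 0.00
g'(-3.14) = -92.10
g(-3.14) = 138.54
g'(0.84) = 7.00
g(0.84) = 0.72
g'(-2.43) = -67.45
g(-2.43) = 82.07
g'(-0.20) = -9.72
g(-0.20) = 1.57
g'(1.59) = 15.04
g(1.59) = 9.19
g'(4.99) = 9.12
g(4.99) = 69.91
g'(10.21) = -134.95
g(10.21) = -187.40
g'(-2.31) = -63.59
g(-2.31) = 74.21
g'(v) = -3*v^2 + 18*v - 6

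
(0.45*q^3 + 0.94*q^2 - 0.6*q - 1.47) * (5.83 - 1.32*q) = -0.594*q^4 + 1.3827*q^3 + 6.2722*q^2 - 1.5576*q - 8.5701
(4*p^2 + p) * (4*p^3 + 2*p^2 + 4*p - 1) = 16*p^5 + 12*p^4 + 18*p^3 - p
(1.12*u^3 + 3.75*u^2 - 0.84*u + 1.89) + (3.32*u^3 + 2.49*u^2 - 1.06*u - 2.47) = 4.44*u^3 + 6.24*u^2 - 1.9*u - 0.58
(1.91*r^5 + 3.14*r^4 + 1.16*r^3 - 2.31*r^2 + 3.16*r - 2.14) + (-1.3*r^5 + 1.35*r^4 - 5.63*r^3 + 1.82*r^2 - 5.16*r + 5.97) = 0.61*r^5 + 4.49*r^4 - 4.47*r^3 - 0.49*r^2 - 2.0*r + 3.83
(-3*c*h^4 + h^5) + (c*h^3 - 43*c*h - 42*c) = -3*c*h^4 + c*h^3 - 43*c*h - 42*c + h^5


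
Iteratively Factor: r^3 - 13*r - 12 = (r + 1)*(r^2 - r - 12) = (r - 4)*(r + 1)*(r + 3)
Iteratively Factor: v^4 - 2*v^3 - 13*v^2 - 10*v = (v)*(v^3 - 2*v^2 - 13*v - 10) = v*(v - 5)*(v^2 + 3*v + 2) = v*(v - 5)*(v + 1)*(v + 2)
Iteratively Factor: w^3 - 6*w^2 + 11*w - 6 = (w - 3)*(w^2 - 3*w + 2) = (w - 3)*(w - 1)*(w - 2)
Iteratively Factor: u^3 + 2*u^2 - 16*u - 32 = (u + 2)*(u^2 - 16) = (u + 2)*(u + 4)*(u - 4)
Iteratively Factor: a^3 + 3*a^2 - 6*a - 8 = (a - 2)*(a^2 + 5*a + 4) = (a - 2)*(a + 1)*(a + 4)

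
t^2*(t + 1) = t^3 + t^2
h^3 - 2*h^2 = h^2*(h - 2)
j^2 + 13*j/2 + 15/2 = (j + 3/2)*(j + 5)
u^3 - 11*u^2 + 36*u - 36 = (u - 6)*(u - 3)*(u - 2)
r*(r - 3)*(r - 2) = r^3 - 5*r^2 + 6*r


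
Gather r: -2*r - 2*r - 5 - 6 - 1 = -4*r - 12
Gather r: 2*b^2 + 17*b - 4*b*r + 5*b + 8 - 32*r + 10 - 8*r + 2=2*b^2 + 22*b + r*(-4*b - 40) + 20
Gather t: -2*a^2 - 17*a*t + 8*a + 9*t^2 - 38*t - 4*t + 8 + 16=-2*a^2 + 8*a + 9*t^2 + t*(-17*a - 42) + 24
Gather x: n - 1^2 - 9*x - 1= n - 9*x - 2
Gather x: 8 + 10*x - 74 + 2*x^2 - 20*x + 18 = 2*x^2 - 10*x - 48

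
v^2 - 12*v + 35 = (v - 7)*(v - 5)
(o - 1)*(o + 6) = o^2 + 5*o - 6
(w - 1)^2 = w^2 - 2*w + 1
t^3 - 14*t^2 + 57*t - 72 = (t - 8)*(t - 3)^2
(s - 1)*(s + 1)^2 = s^3 + s^2 - s - 1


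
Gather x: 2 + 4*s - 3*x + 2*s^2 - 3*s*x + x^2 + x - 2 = 2*s^2 + 4*s + x^2 + x*(-3*s - 2)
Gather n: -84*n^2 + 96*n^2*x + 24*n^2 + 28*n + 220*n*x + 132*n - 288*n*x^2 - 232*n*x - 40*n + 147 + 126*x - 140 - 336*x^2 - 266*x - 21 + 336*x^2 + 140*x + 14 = n^2*(96*x - 60) + n*(-288*x^2 - 12*x + 120)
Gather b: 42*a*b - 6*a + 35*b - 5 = -6*a + b*(42*a + 35) - 5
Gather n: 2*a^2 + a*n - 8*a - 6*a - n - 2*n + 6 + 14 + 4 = 2*a^2 - 14*a + n*(a - 3) + 24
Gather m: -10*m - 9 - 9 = -10*m - 18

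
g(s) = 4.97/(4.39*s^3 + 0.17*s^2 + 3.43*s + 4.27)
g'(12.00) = -0.00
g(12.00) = 0.00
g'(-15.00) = -0.00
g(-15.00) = -0.00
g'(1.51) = -0.27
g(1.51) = 0.20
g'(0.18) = -0.80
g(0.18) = 1.01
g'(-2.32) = -0.11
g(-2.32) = -0.09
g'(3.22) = -0.03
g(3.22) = 0.03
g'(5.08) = -0.00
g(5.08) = 0.01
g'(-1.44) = -0.83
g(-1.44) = -0.37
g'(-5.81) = -0.00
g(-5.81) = -0.01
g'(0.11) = -0.83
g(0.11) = 1.07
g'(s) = 4.97*(-13.17*s^2 - 0.34*s - 3.43)/(4.39*s^3 + 0.17*s^2 + 3.43*s + 4.27)^2 = (-65.4549*s^2 - 1.6898*s - 17.0471)/(4.39*s^3 + 0.17*s^2 + 3.43*s + 4.27)^2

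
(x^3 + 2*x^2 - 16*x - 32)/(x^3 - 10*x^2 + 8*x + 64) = (x + 4)/(x - 8)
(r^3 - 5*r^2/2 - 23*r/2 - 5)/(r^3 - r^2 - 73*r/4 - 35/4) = 2*(r + 2)/(2*r + 7)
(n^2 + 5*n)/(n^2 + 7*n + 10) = n/(n + 2)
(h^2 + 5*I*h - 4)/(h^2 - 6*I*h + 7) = (h + 4*I)/(h - 7*I)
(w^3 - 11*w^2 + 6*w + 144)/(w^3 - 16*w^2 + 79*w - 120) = (w^2 - 3*w - 18)/(w^2 - 8*w + 15)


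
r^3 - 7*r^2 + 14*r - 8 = (r - 4)*(r - 2)*(r - 1)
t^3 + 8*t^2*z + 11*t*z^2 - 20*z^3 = (t - z)*(t + 4*z)*(t + 5*z)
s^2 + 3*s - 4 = (s - 1)*(s + 4)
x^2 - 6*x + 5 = (x - 5)*(x - 1)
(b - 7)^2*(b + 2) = b^3 - 12*b^2 + 21*b + 98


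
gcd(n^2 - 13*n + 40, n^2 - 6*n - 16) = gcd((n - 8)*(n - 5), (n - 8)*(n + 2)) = n - 8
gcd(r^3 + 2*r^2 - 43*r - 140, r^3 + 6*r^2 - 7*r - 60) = r^2 + 9*r + 20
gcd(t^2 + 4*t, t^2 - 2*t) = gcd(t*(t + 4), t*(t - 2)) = t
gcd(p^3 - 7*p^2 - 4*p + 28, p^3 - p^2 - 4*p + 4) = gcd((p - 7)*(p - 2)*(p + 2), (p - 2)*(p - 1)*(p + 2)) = p^2 - 4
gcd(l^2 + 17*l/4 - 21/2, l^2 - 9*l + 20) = 1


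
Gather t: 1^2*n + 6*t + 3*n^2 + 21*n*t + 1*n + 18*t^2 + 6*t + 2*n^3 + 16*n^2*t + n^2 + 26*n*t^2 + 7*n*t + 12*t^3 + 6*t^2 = 2*n^3 + 4*n^2 + 2*n + 12*t^3 + t^2*(26*n + 24) + t*(16*n^2 + 28*n + 12)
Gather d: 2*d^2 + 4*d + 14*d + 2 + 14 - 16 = 2*d^2 + 18*d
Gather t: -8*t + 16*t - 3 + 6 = 8*t + 3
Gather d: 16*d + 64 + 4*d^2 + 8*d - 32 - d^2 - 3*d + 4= 3*d^2 + 21*d + 36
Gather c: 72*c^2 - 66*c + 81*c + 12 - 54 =72*c^2 + 15*c - 42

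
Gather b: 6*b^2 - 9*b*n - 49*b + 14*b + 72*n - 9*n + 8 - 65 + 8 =6*b^2 + b*(-9*n - 35) + 63*n - 49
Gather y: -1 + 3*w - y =3*w - y - 1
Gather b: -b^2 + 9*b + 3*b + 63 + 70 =-b^2 + 12*b + 133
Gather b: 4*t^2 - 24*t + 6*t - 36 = 4*t^2 - 18*t - 36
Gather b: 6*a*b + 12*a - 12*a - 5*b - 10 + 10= b*(6*a - 5)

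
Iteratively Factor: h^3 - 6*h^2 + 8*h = (h)*(h^2 - 6*h + 8) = h*(h - 4)*(h - 2)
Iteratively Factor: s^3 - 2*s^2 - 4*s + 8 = (s - 2)*(s^2 - 4) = (s - 2)^2*(s + 2)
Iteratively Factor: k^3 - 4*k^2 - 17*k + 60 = (k - 3)*(k^2 - k - 20) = (k - 3)*(k + 4)*(k - 5)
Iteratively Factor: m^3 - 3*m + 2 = (m - 1)*(m^2 + m - 2) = (m - 1)*(m + 2)*(m - 1)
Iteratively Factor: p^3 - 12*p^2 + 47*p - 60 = (p - 4)*(p^2 - 8*p + 15) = (p - 4)*(p - 3)*(p - 5)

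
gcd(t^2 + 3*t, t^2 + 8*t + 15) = t + 3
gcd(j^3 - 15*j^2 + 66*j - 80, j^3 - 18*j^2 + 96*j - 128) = j^2 - 10*j + 16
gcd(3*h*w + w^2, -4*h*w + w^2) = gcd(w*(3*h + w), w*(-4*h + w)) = w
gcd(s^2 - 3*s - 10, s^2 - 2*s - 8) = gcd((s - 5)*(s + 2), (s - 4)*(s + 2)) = s + 2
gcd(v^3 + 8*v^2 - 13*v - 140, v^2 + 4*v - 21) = v + 7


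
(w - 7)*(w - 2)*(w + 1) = w^3 - 8*w^2 + 5*w + 14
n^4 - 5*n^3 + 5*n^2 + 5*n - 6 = (n - 3)*(n - 2)*(n - 1)*(n + 1)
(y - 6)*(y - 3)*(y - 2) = y^3 - 11*y^2 + 36*y - 36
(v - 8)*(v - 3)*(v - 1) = v^3 - 12*v^2 + 35*v - 24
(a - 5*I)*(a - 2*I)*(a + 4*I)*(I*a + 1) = I*a^4 + 4*a^3 + 15*I*a^2 + 58*a - 40*I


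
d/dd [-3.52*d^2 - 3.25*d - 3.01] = -7.04*d - 3.25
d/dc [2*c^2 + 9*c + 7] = 4*c + 9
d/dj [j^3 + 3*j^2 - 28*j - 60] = 3*j^2 + 6*j - 28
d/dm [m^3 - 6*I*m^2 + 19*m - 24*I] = 3*m^2 - 12*I*m + 19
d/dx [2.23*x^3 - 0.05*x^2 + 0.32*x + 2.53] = 6.69*x^2 - 0.1*x + 0.32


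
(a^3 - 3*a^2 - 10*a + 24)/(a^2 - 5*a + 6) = (a^2 - a - 12)/(a - 3)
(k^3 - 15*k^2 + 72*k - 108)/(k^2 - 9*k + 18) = k - 6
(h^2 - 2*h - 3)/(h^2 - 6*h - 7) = (h - 3)/(h - 7)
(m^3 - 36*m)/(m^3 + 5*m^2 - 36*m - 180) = m/(m + 5)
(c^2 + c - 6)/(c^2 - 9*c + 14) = (c + 3)/(c - 7)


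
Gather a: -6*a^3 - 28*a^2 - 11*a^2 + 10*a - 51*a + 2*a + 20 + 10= -6*a^3 - 39*a^2 - 39*a + 30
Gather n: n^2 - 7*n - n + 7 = n^2 - 8*n + 7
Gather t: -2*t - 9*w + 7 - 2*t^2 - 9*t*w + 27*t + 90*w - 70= -2*t^2 + t*(25 - 9*w) + 81*w - 63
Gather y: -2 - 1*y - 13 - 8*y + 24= 9 - 9*y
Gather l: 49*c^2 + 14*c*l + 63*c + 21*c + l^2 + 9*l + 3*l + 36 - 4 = 49*c^2 + 84*c + l^2 + l*(14*c + 12) + 32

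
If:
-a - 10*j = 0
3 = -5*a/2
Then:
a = -6/5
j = 3/25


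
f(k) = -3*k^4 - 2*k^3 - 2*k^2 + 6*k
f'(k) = -12*k^3 - 6*k^2 - 4*k + 6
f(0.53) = 2.08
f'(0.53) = 0.41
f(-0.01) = -0.06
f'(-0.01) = 6.04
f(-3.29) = -321.65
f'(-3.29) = 381.55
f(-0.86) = -7.01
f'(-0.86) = 12.64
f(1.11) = -3.09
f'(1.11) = -22.24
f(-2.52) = -116.80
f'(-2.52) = 170.01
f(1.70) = -30.46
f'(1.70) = -77.10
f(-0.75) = -5.73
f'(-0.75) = 10.69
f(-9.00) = -18441.00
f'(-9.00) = 8304.00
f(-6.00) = -3564.00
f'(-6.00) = 2406.00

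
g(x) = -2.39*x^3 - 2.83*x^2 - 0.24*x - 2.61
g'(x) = -7.17*x^2 - 5.66*x - 0.24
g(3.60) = -151.66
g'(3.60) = -113.54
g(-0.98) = -2.84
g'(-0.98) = -1.58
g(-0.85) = -2.98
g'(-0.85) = -0.61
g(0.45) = -3.51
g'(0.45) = -4.24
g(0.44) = -3.47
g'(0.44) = -4.12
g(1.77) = -25.15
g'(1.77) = -32.72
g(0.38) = -3.24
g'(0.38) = -3.43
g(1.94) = -31.18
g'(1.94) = -38.21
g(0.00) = -2.61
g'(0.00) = -0.24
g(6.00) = -622.17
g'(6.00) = -292.32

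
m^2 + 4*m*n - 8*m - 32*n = (m - 8)*(m + 4*n)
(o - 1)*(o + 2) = o^2 + o - 2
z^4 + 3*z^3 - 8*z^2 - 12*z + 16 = (z - 2)*(z - 1)*(z + 2)*(z + 4)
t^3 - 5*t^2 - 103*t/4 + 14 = (t - 8)*(t - 1/2)*(t + 7/2)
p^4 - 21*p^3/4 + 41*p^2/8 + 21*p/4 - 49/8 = (p - 7/2)*(p - 7/4)*(p - 1)*(p + 1)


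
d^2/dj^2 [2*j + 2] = 0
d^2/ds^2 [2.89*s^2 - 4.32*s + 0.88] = 5.78000000000000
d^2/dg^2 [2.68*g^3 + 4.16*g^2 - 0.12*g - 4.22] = 16.08*g + 8.32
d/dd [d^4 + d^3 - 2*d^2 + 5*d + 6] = 4*d^3 + 3*d^2 - 4*d + 5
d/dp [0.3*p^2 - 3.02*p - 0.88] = 0.6*p - 3.02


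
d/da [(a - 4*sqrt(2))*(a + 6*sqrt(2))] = 2*a + 2*sqrt(2)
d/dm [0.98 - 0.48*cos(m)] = 0.48*sin(m)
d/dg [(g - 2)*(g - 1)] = 2*g - 3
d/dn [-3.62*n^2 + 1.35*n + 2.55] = 1.35 - 7.24*n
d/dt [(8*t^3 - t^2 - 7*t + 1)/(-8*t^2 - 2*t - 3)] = (-64*t^4 - 32*t^3 - 126*t^2 + 22*t + 23)/(64*t^4 + 32*t^3 + 52*t^2 + 12*t + 9)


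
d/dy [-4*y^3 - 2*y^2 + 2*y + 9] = -12*y^2 - 4*y + 2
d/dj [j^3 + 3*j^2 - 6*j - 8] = 3*j^2 + 6*j - 6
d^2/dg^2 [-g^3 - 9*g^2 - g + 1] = -6*g - 18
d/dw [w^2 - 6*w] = 2*w - 6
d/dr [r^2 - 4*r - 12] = 2*r - 4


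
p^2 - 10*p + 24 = (p - 6)*(p - 4)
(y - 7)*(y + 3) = y^2 - 4*y - 21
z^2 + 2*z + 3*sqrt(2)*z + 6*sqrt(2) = (z + 2)*(z + 3*sqrt(2))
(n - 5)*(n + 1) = n^2 - 4*n - 5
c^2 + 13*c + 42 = (c + 6)*(c + 7)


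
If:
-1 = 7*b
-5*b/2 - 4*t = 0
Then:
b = -1/7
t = 5/56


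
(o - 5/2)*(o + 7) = o^2 + 9*o/2 - 35/2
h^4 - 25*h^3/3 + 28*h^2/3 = h^2*(h - 7)*(h - 4/3)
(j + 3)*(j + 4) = j^2 + 7*j + 12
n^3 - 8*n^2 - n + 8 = (n - 8)*(n - 1)*(n + 1)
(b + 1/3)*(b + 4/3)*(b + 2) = b^3 + 11*b^2/3 + 34*b/9 + 8/9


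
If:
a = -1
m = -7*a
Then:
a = -1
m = 7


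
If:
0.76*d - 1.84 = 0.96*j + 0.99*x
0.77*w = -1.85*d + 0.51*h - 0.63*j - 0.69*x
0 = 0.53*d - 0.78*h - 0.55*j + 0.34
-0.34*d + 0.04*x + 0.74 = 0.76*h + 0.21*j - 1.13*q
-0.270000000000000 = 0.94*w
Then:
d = 0.144536204564725*x + 1.0233213126325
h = 0.744690020532154*x + 1.91148180446986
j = -0.916825504719592*x - 1.10653729416594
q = 0.338560503686132*x + 0.732993438864865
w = -0.29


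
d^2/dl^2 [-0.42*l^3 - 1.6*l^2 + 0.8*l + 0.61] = -2.52*l - 3.2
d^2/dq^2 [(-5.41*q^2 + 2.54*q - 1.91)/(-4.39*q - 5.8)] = 566.951182/(84.604519*q^3 + 335.33454*q^2 + 443.0388*q + 195.112)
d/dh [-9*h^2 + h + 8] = 1 - 18*h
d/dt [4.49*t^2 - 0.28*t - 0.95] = 8.98*t - 0.28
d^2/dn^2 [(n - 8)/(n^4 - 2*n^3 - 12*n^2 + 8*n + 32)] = 12*(n^5 - 20*n^4 + 112*n^3 - 248*n^2 + 240*n - 160)/(n^10 - 10*n^9 + 12*n^8 + 152*n^7 - 368*n^6 - 864*n^5 + 2624*n^4 + 2176*n^3 - 7680*n^2 - 2048*n + 8192)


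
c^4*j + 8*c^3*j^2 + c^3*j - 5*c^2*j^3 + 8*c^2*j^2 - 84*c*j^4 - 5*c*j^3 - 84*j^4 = (c - 3*j)*(c + 4*j)*(c + 7*j)*(c*j + j)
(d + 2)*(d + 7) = d^2 + 9*d + 14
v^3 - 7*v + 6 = (v - 2)*(v - 1)*(v + 3)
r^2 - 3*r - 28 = (r - 7)*(r + 4)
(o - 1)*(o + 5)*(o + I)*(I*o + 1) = I*o^4 + 4*I*o^3 - 4*I*o^2 + 4*I*o - 5*I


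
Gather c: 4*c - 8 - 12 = 4*c - 20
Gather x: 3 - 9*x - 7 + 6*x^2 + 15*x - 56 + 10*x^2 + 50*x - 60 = 16*x^2 + 56*x - 120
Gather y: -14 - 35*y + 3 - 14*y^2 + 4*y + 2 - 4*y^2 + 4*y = -18*y^2 - 27*y - 9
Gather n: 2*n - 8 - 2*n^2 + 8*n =-2*n^2 + 10*n - 8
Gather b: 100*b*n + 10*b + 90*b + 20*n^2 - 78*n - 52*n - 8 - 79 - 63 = b*(100*n + 100) + 20*n^2 - 130*n - 150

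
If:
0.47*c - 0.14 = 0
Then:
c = 0.30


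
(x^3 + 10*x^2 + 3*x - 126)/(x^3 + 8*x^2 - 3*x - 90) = (x + 7)/(x + 5)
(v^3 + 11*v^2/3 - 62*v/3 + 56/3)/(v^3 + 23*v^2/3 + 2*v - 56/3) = (v - 2)/(v + 2)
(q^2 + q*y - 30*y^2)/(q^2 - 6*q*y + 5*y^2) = (-q - 6*y)/(-q + y)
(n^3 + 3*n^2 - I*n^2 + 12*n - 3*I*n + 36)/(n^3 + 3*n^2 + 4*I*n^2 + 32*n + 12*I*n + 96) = (n + 3*I)/(n + 8*I)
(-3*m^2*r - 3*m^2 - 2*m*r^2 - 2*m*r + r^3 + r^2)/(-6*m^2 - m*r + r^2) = (m*r + m + r^2 + r)/(2*m + r)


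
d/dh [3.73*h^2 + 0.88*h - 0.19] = 7.46*h + 0.88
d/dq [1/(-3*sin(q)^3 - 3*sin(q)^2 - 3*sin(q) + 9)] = (3*sin(q)^2 + 2*sin(q) + 1)*cos(q)/(3*(sin(q)^3 + sin(q)^2 + sin(q) - 3)^2)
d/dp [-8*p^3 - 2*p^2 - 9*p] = -24*p^2 - 4*p - 9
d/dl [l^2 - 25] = 2*l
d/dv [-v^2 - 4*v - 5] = -2*v - 4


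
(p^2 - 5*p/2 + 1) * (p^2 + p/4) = p^4 - 9*p^3/4 + 3*p^2/8 + p/4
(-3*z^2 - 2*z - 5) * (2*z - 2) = -6*z^3 + 2*z^2 - 6*z + 10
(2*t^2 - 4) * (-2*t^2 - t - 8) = -4*t^4 - 2*t^3 - 8*t^2 + 4*t + 32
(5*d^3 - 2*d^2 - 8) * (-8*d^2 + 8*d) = -40*d^5 + 56*d^4 - 16*d^3 + 64*d^2 - 64*d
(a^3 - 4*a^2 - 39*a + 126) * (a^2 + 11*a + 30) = a^5 + 7*a^4 - 53*a^3 - 423*a^2 + 216*a + 3780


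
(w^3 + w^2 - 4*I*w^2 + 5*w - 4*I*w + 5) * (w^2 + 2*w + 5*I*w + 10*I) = w^5 + 3*w^4 + I*w^4 + 27*w^3 + 3*I*w^3 + 75*w^2 + 27*I*w^2 + 50*w + 75*I*w + 50*I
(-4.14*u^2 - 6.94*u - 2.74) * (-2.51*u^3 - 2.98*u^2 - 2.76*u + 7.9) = 10.3914*u^5 + 29.7566*u^4 + 38.985*u^3 - 5.3864*u^2 - 47.2636*u - 21.646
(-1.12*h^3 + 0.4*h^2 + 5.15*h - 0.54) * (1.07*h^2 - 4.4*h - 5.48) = -1.1984*h^5 + 5.356*h^4 + 9.8881*h^3 - 25.4298*h^2 - 25.846*h + 2.9592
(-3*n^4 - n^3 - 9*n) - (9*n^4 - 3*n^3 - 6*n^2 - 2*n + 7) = -12*n^4 + 2*n^3 + 6*n^2 - 7*n - 7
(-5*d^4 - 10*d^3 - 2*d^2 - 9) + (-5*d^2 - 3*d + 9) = -5*d^4 - 10*d^3 - 7*d^2 - 3*d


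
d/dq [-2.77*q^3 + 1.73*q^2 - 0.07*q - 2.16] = -8.31*q^2 + 3.46*q - 0.07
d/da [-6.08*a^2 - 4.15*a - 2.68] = -12.16*a - 4.15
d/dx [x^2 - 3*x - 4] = 2*x - 3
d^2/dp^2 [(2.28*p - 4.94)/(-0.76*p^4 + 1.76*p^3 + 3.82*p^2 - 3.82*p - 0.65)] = (-15.803136*p^7 + 105.862528*p^6 - 200.891712*p^5 - 126.784416*p^4 + 514.096224*p^3 + 172.658928*p^2 - 432.578016*p + 180.027432)/(0.438976*p^12 - 3.049728*p^11 + 0.443232*p^10 + 31.825312*p^9 - 31.759296*p^8 - 113.30736*p^7 + 126.341288*p^6 + 127.723992*p^5 - 164.030904*p^4 - 3.39819200000002*p^3 + 23.61333*p^2 + 4.84185*p + 0.274625)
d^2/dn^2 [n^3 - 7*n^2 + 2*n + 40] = 6*n - 14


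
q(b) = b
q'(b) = 1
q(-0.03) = -0.03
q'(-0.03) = 1.00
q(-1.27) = -1.27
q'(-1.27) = 1.00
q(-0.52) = -0.52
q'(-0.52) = 1.00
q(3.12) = 3.12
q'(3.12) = 1.00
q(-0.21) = -0.21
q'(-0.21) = 1.00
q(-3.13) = -3.13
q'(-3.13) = 1.00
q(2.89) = 2.89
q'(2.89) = 1.00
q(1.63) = 1.63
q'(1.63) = 1.00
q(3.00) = 3.00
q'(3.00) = 1.00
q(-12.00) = -12.00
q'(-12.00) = 1.00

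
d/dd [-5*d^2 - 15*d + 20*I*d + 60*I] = -10*d - 15 + 20*I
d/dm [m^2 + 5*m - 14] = 2*m + 5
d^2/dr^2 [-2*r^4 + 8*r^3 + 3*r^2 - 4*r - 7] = -24*r^2 + 48*r + 6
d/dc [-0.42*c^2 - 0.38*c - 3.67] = -0.84*c - 0.38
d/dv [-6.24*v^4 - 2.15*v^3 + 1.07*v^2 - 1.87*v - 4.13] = -24.96*v^3 - 6.45*v^2 + 2.14*v - 1.87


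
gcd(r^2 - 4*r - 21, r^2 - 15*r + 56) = r - 7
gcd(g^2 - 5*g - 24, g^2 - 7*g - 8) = g - 8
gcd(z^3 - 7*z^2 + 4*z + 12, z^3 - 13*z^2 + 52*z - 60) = z^2 - 8*z + 12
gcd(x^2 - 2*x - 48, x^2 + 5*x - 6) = x + 6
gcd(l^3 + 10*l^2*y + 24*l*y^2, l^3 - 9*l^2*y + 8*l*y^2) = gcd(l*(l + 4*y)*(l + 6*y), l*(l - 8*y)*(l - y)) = l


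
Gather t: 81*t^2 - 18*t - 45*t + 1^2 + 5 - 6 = 81*t^2 - 63*t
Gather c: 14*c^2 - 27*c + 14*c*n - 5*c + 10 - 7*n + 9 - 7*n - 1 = 14*c^2 + c*(14*n - 32) - 14*n + 18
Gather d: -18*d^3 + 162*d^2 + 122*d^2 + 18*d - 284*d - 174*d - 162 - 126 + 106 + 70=-18*d^3 + 284*d^2 - 440*d - 112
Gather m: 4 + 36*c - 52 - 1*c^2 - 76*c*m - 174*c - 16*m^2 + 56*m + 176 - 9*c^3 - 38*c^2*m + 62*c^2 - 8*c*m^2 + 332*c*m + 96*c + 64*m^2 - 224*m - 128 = -9*c^3 + 61*c^2 - 42*c + m^2*(48 - 8*c) + m*(-38*c^2 + 256*c - 168)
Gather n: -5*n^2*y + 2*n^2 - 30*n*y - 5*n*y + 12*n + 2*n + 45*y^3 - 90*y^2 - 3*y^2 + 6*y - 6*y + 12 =n^2*(2 - 5*y) + n*(14 - 35*y) + 45*y^3 - 93*y^2 + 12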